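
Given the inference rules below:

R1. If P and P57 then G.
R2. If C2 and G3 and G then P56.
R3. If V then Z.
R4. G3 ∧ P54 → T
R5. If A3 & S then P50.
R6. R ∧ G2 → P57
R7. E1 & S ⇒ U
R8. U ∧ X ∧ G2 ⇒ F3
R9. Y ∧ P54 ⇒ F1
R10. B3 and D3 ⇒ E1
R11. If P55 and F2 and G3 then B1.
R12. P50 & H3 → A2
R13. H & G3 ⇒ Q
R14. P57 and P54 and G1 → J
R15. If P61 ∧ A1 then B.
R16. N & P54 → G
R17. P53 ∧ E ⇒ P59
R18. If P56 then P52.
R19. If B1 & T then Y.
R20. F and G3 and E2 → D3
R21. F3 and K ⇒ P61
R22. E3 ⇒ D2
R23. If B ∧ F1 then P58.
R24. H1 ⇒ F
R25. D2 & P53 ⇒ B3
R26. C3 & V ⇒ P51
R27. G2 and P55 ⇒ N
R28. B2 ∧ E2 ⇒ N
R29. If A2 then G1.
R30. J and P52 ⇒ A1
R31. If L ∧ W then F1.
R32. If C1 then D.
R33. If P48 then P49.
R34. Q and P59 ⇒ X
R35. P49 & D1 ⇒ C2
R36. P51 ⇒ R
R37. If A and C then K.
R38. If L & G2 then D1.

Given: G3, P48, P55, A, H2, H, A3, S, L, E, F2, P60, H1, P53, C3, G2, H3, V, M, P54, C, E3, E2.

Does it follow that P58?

T  (by R4: G3, P54)
P50  (by R5: A3, S)
B1  (by R11: P55, F2, G3)
A2  (by R12: P50, H3)
Q  (by R13: H, G3)
P59  (by R17: P53, E)
Y  (by R19: B1, T)
D2  (by R22: E3)
F  (by R24: H1)
B3  (by R25: D2, P53)
P51  (by R26: C3, V)
N  (by R27: G2, P55)
G1  (by R29: A2)
P49  (by R33: P48)
X  (by R34: Q, P59)
R  (by R36: P51)
K  (by R37: A, C)
D1  (by R38: L, G2)
P57  (by R6: R, G2)
F1  (by R9: Y, P54)
J  (by R14: P57, P54, G1)
G  (by R16: N, P54)
D3  (by R20: F, G3, E2)
C2  (by R35: P49, D1)
P56  (by R2: C2, G3, G)
E1  (by R10: B3, D3)
P52  (by R18: P56)
A1  (by R30: J, P52)
U  (by R7: E1, S)
F3  (by R8: U, X, G2)
P61  (by R21: F3, K)
B  (by R15: P61, A1)
P58  (by R23: B, F1)

Yes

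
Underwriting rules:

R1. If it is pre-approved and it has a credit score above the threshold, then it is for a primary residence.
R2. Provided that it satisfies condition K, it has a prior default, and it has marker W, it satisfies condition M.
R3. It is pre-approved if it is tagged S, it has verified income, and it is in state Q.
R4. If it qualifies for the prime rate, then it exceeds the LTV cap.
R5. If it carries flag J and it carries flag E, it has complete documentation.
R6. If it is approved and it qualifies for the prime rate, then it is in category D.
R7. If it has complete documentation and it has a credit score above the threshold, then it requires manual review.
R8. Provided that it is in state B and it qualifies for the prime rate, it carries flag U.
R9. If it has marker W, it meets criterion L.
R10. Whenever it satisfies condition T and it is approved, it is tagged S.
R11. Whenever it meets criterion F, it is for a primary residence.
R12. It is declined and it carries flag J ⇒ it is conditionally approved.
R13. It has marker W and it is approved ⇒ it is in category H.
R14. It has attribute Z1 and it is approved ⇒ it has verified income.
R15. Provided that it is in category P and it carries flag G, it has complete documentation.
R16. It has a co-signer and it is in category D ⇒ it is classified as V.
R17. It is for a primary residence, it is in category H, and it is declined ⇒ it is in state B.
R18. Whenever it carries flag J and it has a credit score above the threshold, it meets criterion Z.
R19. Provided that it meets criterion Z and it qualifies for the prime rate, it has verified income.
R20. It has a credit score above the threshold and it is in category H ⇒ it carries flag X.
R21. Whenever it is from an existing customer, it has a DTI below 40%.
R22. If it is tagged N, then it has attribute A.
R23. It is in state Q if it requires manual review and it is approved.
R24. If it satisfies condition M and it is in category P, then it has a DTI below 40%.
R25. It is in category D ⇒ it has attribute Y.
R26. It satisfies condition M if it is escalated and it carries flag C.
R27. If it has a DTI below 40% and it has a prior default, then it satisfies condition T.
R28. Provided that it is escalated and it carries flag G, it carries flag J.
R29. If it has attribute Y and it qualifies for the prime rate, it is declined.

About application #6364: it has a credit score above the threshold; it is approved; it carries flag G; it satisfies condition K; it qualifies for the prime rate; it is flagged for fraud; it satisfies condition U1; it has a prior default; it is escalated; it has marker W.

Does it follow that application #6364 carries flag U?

No

Forward chaining from the given facts derives: satisfies condition M, exceeds the LTV cap, is in category D, meets criterion L, is in category H, carries flag X, has attribute Y, carries flag J, is declined, is conditionally approved, meets criterion Z, has verified income.
The only rule concluding "it carries flag U" is R8, which needs "it is in state B"; that is never established.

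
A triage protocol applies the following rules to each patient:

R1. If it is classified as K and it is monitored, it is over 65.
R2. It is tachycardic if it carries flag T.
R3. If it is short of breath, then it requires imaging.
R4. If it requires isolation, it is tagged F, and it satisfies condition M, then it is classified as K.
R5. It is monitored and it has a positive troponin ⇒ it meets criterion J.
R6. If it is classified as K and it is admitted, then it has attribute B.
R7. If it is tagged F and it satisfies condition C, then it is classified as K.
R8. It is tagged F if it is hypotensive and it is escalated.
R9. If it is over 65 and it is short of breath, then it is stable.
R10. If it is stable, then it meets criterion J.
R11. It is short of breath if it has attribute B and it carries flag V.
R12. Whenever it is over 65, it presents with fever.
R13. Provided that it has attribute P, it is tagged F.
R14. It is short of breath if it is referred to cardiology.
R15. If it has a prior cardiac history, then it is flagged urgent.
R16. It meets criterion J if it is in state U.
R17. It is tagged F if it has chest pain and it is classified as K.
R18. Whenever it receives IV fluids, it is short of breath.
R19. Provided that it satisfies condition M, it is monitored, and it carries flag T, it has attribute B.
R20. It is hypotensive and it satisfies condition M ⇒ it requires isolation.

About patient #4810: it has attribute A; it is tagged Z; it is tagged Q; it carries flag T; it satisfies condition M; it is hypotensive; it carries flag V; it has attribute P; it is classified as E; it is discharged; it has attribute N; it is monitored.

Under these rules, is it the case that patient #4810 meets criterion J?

By R13 (it has attribute P): it is tagged F.
By R19 (it satisfies condition M, it is monitored, it carries flag T): it has attribute B.
By R20 (it is hypotensive, it satisfies condition M): it requires isolation.
By R4 (it requires isolation, it is tagged F, it satisfies condition M): it is classified as K.
By R11 (it has attribute B, it carries flag V): it is short of breath.
By R1 (it is classified as K, it is monitored): it is over 65.
By R9 (it is over 65, it is short of breath): it is stable.
By R10 (it is stable): it meets criterion J.

Yes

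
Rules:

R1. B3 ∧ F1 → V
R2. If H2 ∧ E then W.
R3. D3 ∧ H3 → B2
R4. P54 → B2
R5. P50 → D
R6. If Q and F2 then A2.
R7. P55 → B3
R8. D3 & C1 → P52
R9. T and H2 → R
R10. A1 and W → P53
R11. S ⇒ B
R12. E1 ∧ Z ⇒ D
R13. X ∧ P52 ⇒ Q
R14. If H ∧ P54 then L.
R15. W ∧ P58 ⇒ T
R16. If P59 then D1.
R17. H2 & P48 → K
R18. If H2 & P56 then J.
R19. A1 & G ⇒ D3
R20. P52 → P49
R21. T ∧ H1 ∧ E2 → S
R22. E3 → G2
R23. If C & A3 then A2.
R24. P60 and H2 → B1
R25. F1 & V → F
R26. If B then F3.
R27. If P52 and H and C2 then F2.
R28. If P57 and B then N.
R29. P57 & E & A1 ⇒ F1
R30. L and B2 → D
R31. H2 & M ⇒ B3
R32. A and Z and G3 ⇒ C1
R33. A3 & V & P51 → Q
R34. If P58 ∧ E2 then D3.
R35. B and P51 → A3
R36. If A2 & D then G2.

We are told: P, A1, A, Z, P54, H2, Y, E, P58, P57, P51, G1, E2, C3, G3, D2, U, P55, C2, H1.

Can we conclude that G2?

Forward chaining from the given facts derives: W, B2, B3, P53, T, S, F1, C1, D3, V, P52, R, B, P49, F, F3, N, A3, Q.
Rules concluding G2: R22 needs E3; R36 needs A2 — none of these are established.

No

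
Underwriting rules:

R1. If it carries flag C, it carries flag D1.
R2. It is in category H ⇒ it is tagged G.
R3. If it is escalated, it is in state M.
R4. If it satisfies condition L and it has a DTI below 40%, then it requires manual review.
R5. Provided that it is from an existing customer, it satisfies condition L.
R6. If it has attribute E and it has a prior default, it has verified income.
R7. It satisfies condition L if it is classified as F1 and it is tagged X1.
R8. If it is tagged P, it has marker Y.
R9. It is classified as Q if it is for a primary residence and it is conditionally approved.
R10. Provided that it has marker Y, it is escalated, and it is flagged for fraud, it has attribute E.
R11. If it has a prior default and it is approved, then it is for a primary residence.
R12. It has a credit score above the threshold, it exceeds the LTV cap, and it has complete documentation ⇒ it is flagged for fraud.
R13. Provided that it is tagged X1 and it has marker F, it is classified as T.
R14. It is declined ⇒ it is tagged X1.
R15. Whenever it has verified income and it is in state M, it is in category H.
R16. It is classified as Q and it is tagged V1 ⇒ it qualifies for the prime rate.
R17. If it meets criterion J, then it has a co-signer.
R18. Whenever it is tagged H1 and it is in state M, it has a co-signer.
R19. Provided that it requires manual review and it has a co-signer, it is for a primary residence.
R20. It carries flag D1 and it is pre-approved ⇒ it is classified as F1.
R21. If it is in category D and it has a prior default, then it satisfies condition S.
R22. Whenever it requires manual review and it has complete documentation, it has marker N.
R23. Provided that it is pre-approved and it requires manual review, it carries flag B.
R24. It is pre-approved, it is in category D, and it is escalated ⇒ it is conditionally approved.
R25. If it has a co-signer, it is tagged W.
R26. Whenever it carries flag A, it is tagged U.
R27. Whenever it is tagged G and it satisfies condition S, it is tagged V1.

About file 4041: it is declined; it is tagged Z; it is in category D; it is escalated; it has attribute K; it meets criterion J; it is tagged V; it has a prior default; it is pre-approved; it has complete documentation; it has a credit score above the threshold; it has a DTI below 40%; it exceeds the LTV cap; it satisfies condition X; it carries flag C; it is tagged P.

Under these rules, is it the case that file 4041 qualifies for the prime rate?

By R1 (it carries flag C): it carries flag D1.
By R3 (it is escalated): it is in state M.
By R8 (it is tagged P): it has marker Y.
By R12 (it has a credit score above the threshold, it exceeds the LTV cap, it has complete documentation): it is flagged for fraud.
By R14 (it is declined): it is tagged X1.
By R17 (it meets criterion J): it has a co-signer.
By R20 (it carries flag D1, it is pre-approved): it is classified as F1.
By R21 (it is in category D, it has a prior default): it satisfies condition S.
By R24 (it is pre-approved, it is in category D, it is escalated): it is conditionally approved.
By R7 (it is classified as F1, it is tagged X1): it satisfies condition L.
By R10 (it has marker Y, it is escalated, it is flagged for fraud): it has attribute E.
By R4 (it satisfies condition L, it has a DTI below 40%): it requires manual review.
By R6 (it has attribute E, it has a prior default): it has verified income.
By R15 (it has verified income, it is in state M): it is in category H.
By R19 (it requires manual review, it has a co-signer): it is for a primary residence.
By R2 (it is in category H): it is tagged G.
By R9 (it is for a primary residence, it is conditionally approved): it is classified as Q.
By R27 (it is tagged G, it satisfies condition S): it is tagged V1.
By R16 (it is classified as Q, it is tagged V1): it qualifies for the prime rate.

Yes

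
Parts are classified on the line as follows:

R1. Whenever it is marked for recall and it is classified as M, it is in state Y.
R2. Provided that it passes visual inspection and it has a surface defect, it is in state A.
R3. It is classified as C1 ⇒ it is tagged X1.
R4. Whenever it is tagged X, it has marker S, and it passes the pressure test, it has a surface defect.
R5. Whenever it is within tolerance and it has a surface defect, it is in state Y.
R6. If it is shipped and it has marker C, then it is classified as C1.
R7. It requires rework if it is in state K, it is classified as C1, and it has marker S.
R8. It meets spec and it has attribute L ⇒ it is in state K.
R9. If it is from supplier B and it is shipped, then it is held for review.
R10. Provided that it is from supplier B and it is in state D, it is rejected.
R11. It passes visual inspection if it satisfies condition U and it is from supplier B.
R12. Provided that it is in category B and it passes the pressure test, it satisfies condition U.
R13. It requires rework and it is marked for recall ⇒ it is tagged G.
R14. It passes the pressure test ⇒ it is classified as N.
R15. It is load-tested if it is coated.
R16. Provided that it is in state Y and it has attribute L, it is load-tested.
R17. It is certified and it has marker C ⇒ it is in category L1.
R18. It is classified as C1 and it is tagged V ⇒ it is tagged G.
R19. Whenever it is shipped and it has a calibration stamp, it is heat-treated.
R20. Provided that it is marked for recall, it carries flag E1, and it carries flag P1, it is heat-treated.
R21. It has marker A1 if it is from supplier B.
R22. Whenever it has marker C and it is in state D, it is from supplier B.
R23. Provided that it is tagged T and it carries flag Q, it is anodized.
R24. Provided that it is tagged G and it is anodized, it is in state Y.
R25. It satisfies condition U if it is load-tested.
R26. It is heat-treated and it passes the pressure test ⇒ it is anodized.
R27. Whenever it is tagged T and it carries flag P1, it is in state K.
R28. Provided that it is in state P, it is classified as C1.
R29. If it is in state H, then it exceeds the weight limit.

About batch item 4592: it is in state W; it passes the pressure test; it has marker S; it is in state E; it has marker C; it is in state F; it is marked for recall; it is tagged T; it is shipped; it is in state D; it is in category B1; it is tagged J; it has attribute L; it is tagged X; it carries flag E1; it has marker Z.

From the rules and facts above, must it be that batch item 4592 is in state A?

Forward chaining from the given facts derives: has a surface defect, is classified as C1, is classified as N, is from supplier B, is tagged X1, is held for review, is rejected, has marker A1.
The only rule concluding "it is in state A" is R2, which needs "it passes visual inspection"; that is never established.

No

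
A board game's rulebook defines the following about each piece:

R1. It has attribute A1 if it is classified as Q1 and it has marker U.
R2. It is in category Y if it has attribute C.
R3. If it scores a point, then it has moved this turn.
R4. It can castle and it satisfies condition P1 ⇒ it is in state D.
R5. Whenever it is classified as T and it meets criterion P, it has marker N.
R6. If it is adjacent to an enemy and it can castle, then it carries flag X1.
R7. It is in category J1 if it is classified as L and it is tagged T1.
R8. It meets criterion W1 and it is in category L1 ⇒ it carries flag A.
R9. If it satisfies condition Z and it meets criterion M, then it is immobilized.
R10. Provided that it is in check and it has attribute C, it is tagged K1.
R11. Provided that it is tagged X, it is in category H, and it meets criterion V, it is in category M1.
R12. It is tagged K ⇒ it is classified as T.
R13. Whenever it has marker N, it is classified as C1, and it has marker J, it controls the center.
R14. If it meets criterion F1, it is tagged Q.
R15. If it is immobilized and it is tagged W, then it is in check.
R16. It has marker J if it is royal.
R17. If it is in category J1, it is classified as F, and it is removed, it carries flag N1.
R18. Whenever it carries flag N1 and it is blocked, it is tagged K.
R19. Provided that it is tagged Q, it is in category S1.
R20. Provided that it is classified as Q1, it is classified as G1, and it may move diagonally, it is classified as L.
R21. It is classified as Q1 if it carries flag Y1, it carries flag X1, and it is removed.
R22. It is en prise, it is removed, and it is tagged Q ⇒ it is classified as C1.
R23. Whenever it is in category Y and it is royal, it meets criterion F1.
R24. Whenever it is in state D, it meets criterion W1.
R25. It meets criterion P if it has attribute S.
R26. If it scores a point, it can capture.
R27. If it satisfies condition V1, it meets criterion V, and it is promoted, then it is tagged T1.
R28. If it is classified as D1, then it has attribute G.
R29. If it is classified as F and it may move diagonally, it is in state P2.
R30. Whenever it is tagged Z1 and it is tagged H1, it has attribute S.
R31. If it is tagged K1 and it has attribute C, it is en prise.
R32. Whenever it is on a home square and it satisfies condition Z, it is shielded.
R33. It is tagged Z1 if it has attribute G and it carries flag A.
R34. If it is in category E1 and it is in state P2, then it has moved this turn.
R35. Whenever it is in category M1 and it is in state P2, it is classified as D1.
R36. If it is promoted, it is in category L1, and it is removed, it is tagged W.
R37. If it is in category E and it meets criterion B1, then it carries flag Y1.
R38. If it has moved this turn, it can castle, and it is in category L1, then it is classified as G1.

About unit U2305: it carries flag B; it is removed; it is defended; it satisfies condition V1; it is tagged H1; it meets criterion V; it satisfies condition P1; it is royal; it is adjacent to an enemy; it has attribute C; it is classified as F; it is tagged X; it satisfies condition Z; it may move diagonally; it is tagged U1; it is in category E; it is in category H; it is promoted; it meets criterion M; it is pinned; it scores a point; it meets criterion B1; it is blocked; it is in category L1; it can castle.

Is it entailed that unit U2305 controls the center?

Yes

By R2 (it has attribute C): it is in category Y.
By R3 (it scores a point): it has moved this turn.
By R4 (it can castle, it satisfies condition P1): it is in state D.
By R6 (it is adjacent to an enemy, it can castle): it carries flag X1.
By R9 (it satisfies condition Z, it meets criterion M): it is immobilized.
By R11 (it is tagged X, it is in category H, it meets criterion V): it is in category M1.
By R16 (it is royal): it has marker J.
By R23 (it is in category Y, it is royal): it meets criterion F1.
By R24 (it is in state D): it meets criterion W1.
By R27 (it satisfies condition V1, it meets criterion V, it is promoted): it is tagged T1.
By R29 (it is classified as F, it may move diagonally): it is in state P2.
By R35 (it is in category M1, it is in state P2): it is classified as D1.
By R36 (it is promoted, it is in category L1, it is removed): it is tagged W.
By R37 (it is in category E, it meets criterion B1): it carries flag Y1.
By R38 (it has moved this turn, it can castle, it is in category L1): it is classified as G1.
By R8 (it meets criterion W1, it is in category L1): it carries flag A.
By R14 (it meets criterion F1): it is tagged Q.
By R15 (it is immobilized, it is tagged W): it is in check.
By R21 (it carries flag Y1, it carries flag X1, it is removed): it is classified as Q1.
By R28 (it is classified as D1): it has attribute G.
By R33 (it has attribute G, it carries flag A): it is tagged Z1.
By R10 (it is in check, it has attribute C): it is tagged K1.
By R20 (it is classified as Q1, it is classified as G1, it may move diagonally): it is classified as L.
By R30 (it is tagged Z1, it is tagged H1): it has attribute S.
By R31 (it is tagged K1, it has attribute C): it is en prise.
By R7 (it is classified as L, it is tagged T1): it is in category J1.
By R17 (it is in category J1, it is classified as F, it is removed): it carries flag N1.
By R18 (it carries flag N1, it is blocked): it is tagged K.
By R22 (it is en prise, it is removed, it is tagged Q): it is classified as C1.
By R25 (it has attribute S): it meets criterion P.
By R12 (it is tagged K): it is classified as T.
By R5 (it is classified as T, it meets criterion P): it has marker N.
By R13 (it has marker N, it is classified as C1, it has marker J): it controls the center.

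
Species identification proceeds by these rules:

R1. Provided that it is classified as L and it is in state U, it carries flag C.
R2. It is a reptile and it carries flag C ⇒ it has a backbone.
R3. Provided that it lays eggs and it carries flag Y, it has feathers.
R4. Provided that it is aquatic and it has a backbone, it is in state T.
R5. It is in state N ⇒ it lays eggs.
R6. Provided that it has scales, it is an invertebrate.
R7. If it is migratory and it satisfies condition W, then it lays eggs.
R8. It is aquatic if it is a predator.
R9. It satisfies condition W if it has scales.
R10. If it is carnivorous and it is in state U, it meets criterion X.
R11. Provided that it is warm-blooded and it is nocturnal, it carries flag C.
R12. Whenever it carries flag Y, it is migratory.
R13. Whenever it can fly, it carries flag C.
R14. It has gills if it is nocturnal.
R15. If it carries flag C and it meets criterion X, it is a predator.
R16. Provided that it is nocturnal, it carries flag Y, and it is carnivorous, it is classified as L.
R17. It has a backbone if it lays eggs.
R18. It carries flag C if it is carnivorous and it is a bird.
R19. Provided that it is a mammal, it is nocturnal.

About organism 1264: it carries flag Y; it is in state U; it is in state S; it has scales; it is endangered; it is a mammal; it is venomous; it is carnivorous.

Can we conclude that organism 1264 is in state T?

Yes

By R9 (it has scales): it satisfies condition W.
By R10 (it is carnivorous, it is in state U): it meets criterion X.
By R12 (it carries flag Y): it is migratory.
By R19 (it is a mammal): it is nocturnal.
By R7 (it is migratory, it satisfies condition W): it lays eggs.
By R16 (it is nocturnal, it carries flag Y, it is carnivorous): it is classified as L.
By R17 (it lays eggs): it has a backbone.
By R1 (it is classified as L, it is in state U): it carries flag C.
By R15 (it carries flag C, it meets criterion X): it is a predator.
By R8 (it is a predator): it is aquatic.
By R4 (it is aquatic, it has a backbone): it is in state T.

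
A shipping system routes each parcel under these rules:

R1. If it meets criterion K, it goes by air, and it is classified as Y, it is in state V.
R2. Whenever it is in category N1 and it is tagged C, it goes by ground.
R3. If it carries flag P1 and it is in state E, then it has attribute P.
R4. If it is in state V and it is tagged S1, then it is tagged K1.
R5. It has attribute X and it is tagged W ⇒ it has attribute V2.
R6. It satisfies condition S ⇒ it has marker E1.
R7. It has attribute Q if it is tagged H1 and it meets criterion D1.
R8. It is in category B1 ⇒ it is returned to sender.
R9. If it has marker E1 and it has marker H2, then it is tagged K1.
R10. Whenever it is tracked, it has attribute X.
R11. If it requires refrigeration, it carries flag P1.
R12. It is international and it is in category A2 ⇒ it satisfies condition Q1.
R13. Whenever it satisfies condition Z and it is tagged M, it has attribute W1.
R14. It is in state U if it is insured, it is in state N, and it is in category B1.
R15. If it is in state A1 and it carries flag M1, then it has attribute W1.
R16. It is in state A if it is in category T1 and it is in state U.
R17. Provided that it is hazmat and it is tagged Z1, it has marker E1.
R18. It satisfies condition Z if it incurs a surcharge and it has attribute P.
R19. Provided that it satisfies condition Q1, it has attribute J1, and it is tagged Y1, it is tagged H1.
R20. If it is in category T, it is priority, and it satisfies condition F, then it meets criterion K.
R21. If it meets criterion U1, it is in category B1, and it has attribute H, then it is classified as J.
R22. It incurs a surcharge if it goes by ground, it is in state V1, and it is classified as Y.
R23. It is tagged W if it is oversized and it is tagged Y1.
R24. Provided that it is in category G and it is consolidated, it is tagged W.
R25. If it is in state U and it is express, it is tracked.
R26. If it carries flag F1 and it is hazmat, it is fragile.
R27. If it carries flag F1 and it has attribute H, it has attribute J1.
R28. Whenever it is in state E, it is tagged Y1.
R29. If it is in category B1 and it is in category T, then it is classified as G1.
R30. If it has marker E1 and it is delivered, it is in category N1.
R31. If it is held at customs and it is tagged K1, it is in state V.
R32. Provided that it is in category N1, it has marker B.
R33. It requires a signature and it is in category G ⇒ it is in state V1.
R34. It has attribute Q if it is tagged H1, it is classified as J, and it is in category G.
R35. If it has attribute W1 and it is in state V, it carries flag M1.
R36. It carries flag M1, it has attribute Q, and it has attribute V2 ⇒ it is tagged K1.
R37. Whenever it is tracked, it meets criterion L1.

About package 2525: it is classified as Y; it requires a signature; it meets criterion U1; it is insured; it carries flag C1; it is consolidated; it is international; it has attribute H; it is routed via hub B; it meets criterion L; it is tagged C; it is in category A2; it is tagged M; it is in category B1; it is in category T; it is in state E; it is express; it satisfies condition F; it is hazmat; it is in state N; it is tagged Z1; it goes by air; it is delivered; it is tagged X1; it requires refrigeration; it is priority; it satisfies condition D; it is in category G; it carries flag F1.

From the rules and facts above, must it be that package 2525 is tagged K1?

By R11 (it requires refrigeration): it carries flag P1.
By R12 (it is international, it is in category A2): it satisfies condition Q1.
By R14 (it is insured, it is in state N, it is in category B1): it is in state U.
By R17 (it is hazmat, it is tagged Z1): it has marker E1.
By R20 (it is in category T, it is priority, it satisfies condition F): it meets criterion K.
By R21 (it meets criterion U1, it is in category B1, it has attribute H): it is classified as J.
By R24 (it is in category G, it is consolidated): it is tagged W.
By R25 (it is in state U, it is express): it is tracked.
By R27 (it carries flag F1, it has attribute H): it has attribute J1.
By R28 (it is in state E): it is tagged Y1.
By R30 (it has marker E1, it is delivered): it is in category N1.
By R33 (it requires a signature, it is in category G): it is in state V1.
By R1 (it meets criterion K, it goes by air, it is classified as Y): it is in state V.
By R2 (it is in category N1, it is tagged C): it goes by ground.
By R3 (it carries flag P1, it is in state E): it has attribute P.
By R10 (it is tracked): it has attribute X.
By R19 (it satisfies condition Q1, it has attribute J1, it is tagged Y1): it is tagged H1.
By R22 (it goes by ground, it is in state V1, it is classified as Y): it incurs a surcharge.
By R34 (it is tagged H1, it is classified as J, it is in category G): it has attribute Q.
By R5 (it has attribute X, it is tagged W): it has attribute V2.
By R18 (it incurs a surcharge, it has attribute P): it satisfies condition Z.
By R13 (it satisfies condition Z, it is tagged M): it has attribute W1.
By R35 (it has attribute W1, it is in state V): it carries flag M1.
By R36 (it carries flag M1, it has attribute Q, it has attribute V2): it is tagged K1.

Yes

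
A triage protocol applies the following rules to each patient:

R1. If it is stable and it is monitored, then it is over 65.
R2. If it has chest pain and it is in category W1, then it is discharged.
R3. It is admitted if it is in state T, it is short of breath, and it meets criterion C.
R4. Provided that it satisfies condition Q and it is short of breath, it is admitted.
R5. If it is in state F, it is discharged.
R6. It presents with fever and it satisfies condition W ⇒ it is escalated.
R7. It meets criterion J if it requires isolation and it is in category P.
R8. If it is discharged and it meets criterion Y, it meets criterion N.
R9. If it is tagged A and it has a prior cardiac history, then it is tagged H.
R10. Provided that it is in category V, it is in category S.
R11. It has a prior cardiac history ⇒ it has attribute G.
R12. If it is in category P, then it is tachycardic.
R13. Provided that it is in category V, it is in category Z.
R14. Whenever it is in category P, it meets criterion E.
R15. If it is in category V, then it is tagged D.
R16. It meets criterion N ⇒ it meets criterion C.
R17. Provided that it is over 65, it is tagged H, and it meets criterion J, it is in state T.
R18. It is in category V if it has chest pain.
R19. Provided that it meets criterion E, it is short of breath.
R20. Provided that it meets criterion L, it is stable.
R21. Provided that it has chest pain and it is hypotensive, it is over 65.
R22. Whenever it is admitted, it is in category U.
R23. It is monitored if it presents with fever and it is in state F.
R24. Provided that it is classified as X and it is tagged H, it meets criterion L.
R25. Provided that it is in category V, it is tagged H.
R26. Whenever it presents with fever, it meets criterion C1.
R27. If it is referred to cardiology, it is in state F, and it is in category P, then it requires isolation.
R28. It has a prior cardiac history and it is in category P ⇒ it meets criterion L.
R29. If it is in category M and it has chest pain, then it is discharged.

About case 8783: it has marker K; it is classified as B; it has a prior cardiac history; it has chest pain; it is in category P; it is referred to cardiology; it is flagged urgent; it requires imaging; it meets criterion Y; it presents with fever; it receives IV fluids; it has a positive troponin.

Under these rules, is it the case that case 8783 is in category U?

Forward chaining from the given facts derives: has attribute G, is tachycardic, meets criterion E, is in category V, is short of breath, is tagged H, meets criterion C1, meets criterion L, is in category S, is in category Z, is tagged D, is stable.
The only rule concluding "it is in category U" is R22, which needs "it is admitted"; that is never established.

No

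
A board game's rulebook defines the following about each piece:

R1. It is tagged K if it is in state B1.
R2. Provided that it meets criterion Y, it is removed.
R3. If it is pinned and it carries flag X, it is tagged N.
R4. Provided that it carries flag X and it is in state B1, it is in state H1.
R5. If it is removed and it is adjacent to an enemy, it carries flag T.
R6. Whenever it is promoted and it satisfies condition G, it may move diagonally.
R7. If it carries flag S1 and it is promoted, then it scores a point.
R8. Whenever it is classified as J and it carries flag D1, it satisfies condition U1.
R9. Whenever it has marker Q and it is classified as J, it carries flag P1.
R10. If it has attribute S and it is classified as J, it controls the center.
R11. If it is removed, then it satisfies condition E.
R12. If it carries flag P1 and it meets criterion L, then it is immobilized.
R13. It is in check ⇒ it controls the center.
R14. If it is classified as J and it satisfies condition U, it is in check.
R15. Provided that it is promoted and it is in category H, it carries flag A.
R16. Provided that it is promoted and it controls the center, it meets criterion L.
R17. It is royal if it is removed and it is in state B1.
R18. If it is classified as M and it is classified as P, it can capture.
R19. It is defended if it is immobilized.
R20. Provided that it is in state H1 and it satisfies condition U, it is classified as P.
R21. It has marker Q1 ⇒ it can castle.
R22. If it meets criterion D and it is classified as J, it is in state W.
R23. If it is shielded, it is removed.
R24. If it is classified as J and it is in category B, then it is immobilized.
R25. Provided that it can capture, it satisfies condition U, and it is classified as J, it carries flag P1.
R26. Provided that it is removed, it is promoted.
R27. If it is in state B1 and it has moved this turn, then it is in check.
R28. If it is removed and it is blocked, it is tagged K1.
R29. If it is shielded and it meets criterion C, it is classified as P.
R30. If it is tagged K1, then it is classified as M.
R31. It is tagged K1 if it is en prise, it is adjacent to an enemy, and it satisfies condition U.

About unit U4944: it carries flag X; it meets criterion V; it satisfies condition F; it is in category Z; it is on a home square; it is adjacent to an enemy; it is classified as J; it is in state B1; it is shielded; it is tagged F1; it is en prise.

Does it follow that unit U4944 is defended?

No

Forward chaining from the given facts derives: is tagged K, is in state H1, is removed, is promoted, carries flag T, satisfies condition E, is royal.
The only rule concluding "it is defended" is R19, which needs "it is immobilized"; that is never established.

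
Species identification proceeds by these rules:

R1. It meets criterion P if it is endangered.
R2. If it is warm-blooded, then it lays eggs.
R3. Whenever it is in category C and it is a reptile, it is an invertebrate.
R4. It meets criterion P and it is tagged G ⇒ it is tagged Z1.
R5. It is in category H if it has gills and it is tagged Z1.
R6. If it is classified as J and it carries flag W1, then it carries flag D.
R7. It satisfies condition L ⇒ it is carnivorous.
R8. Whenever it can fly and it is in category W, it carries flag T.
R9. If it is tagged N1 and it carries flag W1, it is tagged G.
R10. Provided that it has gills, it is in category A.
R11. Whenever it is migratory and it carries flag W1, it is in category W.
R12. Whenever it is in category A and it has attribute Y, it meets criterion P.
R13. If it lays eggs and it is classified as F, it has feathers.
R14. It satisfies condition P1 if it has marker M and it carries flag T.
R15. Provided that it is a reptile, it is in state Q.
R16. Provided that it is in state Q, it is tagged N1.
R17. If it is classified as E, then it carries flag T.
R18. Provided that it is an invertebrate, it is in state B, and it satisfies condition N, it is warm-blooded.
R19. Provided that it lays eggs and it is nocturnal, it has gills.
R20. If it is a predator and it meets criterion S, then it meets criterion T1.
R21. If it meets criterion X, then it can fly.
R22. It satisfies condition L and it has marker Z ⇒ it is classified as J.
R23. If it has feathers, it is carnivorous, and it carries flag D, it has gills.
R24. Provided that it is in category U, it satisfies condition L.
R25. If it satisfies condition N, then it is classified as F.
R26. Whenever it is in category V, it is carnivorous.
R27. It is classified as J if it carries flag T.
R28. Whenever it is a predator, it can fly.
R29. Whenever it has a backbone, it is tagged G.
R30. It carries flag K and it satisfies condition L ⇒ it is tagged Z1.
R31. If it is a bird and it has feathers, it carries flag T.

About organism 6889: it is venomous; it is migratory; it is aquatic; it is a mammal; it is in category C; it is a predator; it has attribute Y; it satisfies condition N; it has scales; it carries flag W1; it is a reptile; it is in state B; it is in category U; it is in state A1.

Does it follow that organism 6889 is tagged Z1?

Yes

By R3 (it is in category C, it is a reptile): it is an invertebrate.
By R11 (it is migratory, it carries flag W1): it is in category W.
By R15 (it is a reptile): it is in state Q.
By R16 (it is in state Q): it is tagged N1.
By R18 (it is an invertebrate, it is in state B, it satisfies condition N): it is warm-blooded.
By R24 (it is in category U): it satisfies condition L.
By R25 (it satisfies condition N): it is classified as F.
By R28 (it is a predator): it can fly.
By R2 (it is warm-blooded): it lays eggs.
By R7 (it satisfies condition L): it is carnivorous.
By R8 (it can fly, it is in category W): it carries flag T.
By R9 (it is tagged N1, it carries flag W1): it is tagged G.
By R13 (it lays eggs, it is classified as F): it has feathers.
By R27 (it carries flag T): it is classified as J.
By R6 (it is classified as J, it carries flag W1): it carries flag D.
By R23 (it has feathers, it is carnivorous, it carries flag D): it has gills.
By R10 (it has gills): it is in category A.
By R12 (it is in category A, it has attribute Y): it meets criterion P.
By R4 (it meets criterion P, it is tagged G): it is tagged Z1.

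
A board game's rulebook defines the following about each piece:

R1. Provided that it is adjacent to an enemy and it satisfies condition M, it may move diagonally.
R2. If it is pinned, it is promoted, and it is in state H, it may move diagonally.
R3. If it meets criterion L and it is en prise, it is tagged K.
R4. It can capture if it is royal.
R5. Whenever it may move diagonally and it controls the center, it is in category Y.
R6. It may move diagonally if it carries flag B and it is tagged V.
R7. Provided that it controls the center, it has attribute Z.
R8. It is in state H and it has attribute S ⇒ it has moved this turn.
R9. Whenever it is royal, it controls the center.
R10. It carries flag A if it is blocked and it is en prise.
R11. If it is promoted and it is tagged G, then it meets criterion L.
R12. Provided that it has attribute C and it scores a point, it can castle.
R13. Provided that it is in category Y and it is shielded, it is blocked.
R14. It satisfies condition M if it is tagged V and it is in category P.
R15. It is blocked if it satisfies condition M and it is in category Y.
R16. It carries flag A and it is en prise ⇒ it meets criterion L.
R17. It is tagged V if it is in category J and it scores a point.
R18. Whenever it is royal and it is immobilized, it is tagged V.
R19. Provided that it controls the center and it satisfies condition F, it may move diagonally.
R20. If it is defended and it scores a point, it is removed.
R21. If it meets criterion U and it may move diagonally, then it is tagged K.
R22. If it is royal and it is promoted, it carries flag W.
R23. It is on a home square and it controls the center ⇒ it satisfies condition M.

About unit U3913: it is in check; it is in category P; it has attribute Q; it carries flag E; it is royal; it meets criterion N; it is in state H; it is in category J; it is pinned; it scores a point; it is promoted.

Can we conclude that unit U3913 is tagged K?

Forward chaining from the given facts derives: may move diagonally, can capture, controls the center, is tagged V, carries flag W, is in category Y, has attribute Z, satisfies condition M, is blocked.
Rules concluding "it is tagged K": R3 needs "it meets criterion L"; R21 needs "it meets criterion U" — none of these are established.

No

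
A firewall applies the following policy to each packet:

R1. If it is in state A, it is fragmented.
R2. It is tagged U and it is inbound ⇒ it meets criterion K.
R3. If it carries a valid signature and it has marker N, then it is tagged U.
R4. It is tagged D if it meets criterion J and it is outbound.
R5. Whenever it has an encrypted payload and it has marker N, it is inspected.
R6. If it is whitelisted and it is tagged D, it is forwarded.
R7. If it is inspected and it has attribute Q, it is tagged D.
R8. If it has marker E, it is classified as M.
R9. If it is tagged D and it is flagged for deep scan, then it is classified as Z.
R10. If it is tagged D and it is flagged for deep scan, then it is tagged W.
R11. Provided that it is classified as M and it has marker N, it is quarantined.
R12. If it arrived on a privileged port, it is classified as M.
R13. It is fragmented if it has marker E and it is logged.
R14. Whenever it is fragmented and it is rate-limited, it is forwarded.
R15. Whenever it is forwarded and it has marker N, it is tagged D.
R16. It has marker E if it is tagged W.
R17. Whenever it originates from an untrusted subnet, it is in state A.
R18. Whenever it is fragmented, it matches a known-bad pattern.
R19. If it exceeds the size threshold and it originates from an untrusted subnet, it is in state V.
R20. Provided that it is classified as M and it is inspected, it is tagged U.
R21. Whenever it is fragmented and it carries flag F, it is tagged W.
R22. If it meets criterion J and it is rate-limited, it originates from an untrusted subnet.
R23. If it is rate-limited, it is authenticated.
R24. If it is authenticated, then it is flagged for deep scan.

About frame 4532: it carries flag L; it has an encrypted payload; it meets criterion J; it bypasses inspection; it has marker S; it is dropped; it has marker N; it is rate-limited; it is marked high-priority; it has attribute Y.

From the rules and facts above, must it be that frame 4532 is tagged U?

By R5 (it has an encrypted payload, it has marker N): it is inspected.
By R22 (it meets criterion J, it is rate-limited): it originates from an untrusted subnet.
By R23 (it is rate-limited): it is authenticated.
By R24 (it is authenticated): it is flagged for deep scan.
By R17 (it originates from an untrusted subnet): it is in state A.
By R1 (it is in state A): it is fragmented.
By R14 (it is fragmented, it is rate-limited): it is forwarded.
By R15 (it is forwarded, it has marker N): it is tagged D.
By R10 (it is tagged D, it is flagged for deep scan): it is tagged W.
By R16 (it is tagged W): it has marker E.
By R8 (it has marker E): it is classified as M.
By R20 (it is classified as M, it is inspected): it is tagged U.

Yes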